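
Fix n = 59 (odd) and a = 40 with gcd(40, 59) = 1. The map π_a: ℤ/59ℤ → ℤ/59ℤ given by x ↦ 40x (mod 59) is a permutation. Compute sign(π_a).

-1

Start at x=15: 15 → 10 → 46 → 11 → 27 → 18 → 12 → … (one orbit).
Cycle lengths of π_40 on ℤ/59ℤ: [58, 1]; 2 cycles in total.
2 cycles on 59: each ℓ→(−1)^(ℓ−1), product (−1)^57 = -1.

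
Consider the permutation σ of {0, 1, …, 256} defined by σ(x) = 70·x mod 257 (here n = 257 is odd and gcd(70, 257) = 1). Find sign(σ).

+1

Trace 213: π^k(213) = [213, 4, 23, 68, 134, 128, 222] for k=0..6.
Decompose π into cycles: lengths [64, 64, 64, 64, 1] (5 cycles, including the fixed point 0).
5 cycles on 257: each ℓ→(−1)^(ℓ−1), product (−1)^252 = +1.
Via Zolotarev, sign(π_{70}) = (70|257) = +1.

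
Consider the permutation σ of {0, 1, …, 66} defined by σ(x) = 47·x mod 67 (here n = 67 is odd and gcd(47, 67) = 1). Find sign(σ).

Orbit of 21 under x↦47x: [21, 49, 25, 36, 17, 62, 33]… (length divides ord_67(47)).
3 cycles of lengths [33, 33, 1].
67 − 3 = 64 transpositions; sign(π) = (−1)^64 = +1.
Check: (47/67) = +1 by Zolotarev.

+1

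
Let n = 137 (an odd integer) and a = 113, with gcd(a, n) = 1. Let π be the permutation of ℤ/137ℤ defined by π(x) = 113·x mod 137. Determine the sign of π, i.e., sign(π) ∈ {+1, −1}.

-1

Orbit of 65 under x↦113x: [65, 84, 39, 23, 133, 96, 25]… (length divides ord_137(113)).
Decompose π into cycles: lengths [136, 1] (2 cycles, including the fixed point 0).
sign(π) = (−1)^{n − #cycles} = (−1)^{137−2} = (−1)^135 = -1.
Via Zolotarev, sign(π_{113}) = (113|137) = -1.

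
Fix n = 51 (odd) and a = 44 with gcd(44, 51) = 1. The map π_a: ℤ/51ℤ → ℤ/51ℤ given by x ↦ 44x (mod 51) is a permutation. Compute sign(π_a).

+1

Trace 41: π^k(41) = [41, 19, 20, 13, 11, 25, 29] for k=0..6.
The orbit structure of x ↦ 44x mod 51: 5 orbits of sizes [16, 16, 16, 2, 1].
Σ(ℓ_i−1) = 51−5 = 46; sign = (−1)^46 = +1.
Zolotarev: (44|51) = +1, matching the cycle-count sign.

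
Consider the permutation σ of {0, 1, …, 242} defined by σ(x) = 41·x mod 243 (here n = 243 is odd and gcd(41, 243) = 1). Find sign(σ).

-1

Orbit of 227 under x↦41x: [227, 73, 77, 241, 161, 40, 182]… (length divides ord_243(41)).
The orbit structure of x ↦ 41x mod 243: 6 orbits of sizes [162, 54, 18, 6, 2, 1].
n − c = 243 − 6 = 237; sign = (−1)^237 = -1.
Check: (41/243) = -1 by Zolotarev.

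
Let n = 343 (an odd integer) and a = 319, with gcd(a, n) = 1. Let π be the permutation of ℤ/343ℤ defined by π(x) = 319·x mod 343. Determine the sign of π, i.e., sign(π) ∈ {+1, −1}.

+1

Trace 85: π^k(85) = [85, 18, 254, 78, 186, 338, 120] for k=0..6.
The orbit structure of x ↦ 319x mod 343: 7 orbits of sizes [147, 147, 21, 21, 3, 3, 1].
n − c = 343 − 7 = 336; sign = (−1)^336 = +1.
(319|343)_J = +1 (Zolotarev's lemma cross-check).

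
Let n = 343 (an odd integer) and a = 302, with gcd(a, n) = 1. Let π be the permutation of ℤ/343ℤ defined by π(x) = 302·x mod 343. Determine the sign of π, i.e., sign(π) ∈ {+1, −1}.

Trace 113: π^k(113) = [113, 169, 274, 85, 288, 197, 155] for k=0..6.
π_302 has 19 disjoint cycles with lengths [49, 49, 49, 49, 49, 49, 7, 7, 7, 7, 7, 7, 1, 1, 1, 1, 1, 1, 1] on {0,…,342}.
sign(π) = (−1)^{n − #cycles} = (−1)^{343−19} = (−1)^324 = +1.
The Jacobi symbol (302|343) = +1 (Zolotarev) agrees.

+1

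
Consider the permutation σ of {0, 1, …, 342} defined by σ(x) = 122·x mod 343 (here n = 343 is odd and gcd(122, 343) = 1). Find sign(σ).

Orbit of 191 under x↦122x: [191, 321, 60, 117, 211, 17, 16]… (length divides ord_343(122)).
Cycle type of π: 294 + 42 + 6 + 1; total 4 cycles.
n − c = 343 − 4 = 339; sign = (−1)^339 = -1.

-1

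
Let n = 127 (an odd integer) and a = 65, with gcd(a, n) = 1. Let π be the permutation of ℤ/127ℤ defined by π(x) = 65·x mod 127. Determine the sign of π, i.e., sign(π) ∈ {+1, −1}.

Start at x=85: 85 → 64 → 96 → 17 → 89 → 70 → 105 → … (one orbit).
π_65 has 2 disjoint cycles with lengths [126, 1] on {0,…,126}.
127 − 2 = 125 transpositions; sign(π) = (−1)^125 = -1.
(65|127)_J = -1 (Zolotarev's lemma cross-check).

-1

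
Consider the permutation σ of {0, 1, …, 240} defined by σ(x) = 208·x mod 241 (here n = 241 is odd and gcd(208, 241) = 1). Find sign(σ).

Orbit of 30 under x↦208x: [30, 215, 135, 124, 5, 76, 143]… (length divides ord_241(208)).
Decompose π into cycles: lengths [80, 80, 80, 1] (4 cycles, including the fixed point 0).
4 cycles on 241: each ℓ→(−1)^(ℓ−1), product (−1)^237 = -1.

-1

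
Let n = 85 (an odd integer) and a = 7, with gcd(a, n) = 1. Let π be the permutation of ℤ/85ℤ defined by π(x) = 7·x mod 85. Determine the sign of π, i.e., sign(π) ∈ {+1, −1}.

Start at x=19: 19 → 48 → 81 → 57 → 59 → 73 → 1 → … (one orbit).
π_7 has 7 disjoint cycles with lengths [16, 16, 16, 16, 16, 4, 1] on {0,…,84}.
sign(π) = (−1)^{n − #cycles} = (−1)^{85−7} = (−1)^78 = +1.
Check: (7/85) = +1 by Zolotarev.

+1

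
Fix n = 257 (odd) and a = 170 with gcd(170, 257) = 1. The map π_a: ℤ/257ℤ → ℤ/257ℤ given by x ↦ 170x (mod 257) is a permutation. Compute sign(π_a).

-1

Trace 202: π^k(202) = [202, 159, 45, 197, 80, 236, 28] for k=0..6.
π_170 has 2 disjoint cycles with lengths [256, 1] on {0,…,256}.
Σ(ℓ_i−1) = 257−2 = 255; sign = (−1)^255 = -1.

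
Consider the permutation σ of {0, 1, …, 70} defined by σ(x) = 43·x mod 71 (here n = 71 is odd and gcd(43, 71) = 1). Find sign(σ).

+1

Orbit of 15 under x↦43x: [15, 6, 45, 18, 64, 54, 50]… (length divides ord_71(43)).
3 cycles of lengths [35, 35, 1].
n − c = 71 − 3 = 68; sign = (−1)^68 = +1.
Zolotarev: (43|71) = +1, matching the cycle-count sign.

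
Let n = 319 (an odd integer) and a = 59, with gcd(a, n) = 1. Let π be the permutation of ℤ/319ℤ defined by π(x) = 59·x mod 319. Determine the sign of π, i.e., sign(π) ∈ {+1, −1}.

+1

Trace 146: π^k(146) = [146, 1, 59, 291, 262] for k=0..4.
Cycle lengths of π_59 on ℤ/319ℤ: [5, 5, 5, 5, 5, 5, 5, 5, 5, 5, 5, 5, 5, 5, 5, 5, 5, 5, 5, 5, 5, 5, 5, 5, 5, 5, 5, 5, 5, 5, 5, 5, 5, 5, 5, 5, 5, 5, 5, 5, 5, 5, 5, 5, 5, 5, 5, 5, 5, 5, 5, 5, 5, 5, 5, 5, 5, 5, 1, 1, 1, 1, 1, 1, 1, 1, 1, 1, 1, 1, 1, 1, 1, 1, 1, 1, 1, 1, 1, 1, 1, 1, 1, 1, 1, 1, 1]; 87 cycles in total.
sign(π) = (−1)^{n − #cycles} = (−1)^{319−87} = (−1)^232 = +1.
Via Zolotarev, sign(π_{59}) = (59|319) = +1.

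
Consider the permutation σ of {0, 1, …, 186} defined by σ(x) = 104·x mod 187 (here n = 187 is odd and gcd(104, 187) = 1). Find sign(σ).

+1

Orbit of 174 under x↦104x: [174, 144, 16, 168, 81, 9, 1]… (length divides ord_187(104)).
Cycle type of π: 40×4 + 8×2 + 5×2 + 1; total 9 cycles.
9 cycles on 187: each ℓ→(−1)^(ℓ−1), product (−1)^178 = +1.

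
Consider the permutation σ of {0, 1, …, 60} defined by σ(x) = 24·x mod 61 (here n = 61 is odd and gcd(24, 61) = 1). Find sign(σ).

Orbit of 53 under x↦24x: [53, 52, 28, 1, 24, 27, 38]… (length divides ord_61(24)).
Cycle type of π: 20×3 + 1; total 4 cycles.
4 cycles on 61: each ℓ→(−1)^(ℓ−1), product (−1)^57 = -1.
(24|61)_J = -1 (Zolotarev's lemma cross-check).

-1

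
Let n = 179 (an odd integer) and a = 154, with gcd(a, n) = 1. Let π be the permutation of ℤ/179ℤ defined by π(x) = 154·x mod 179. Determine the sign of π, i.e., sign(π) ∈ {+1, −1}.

Trace 159: π^k(159) = [159, 142, 30, 145, 134, 51, 157] for k=0..6.
2 cycles of lengths [178, 1].
Σ(ℓ_i−1) = 179−2 = 177; sign = (−1)^177 = -1.

-1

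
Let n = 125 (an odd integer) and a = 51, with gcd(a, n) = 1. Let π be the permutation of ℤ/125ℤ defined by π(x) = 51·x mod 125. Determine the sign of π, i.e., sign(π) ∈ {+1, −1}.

Trace 51: π^k(51) = [51, 101, 26, 76, 1] for k=0..4.
Cycle lengths of π_51 on ℤ/125ℤ: [5, 5, 5, 5, 5, 5, 5, 5, 5, 5, 5, 5, 5, 5, 5, 5, 5, 5, 5, 5, 1, 1, 1, 1, 1, 1, 1, 1, 1, 1, 1, 1, 1, 1, 1, 1, 1, 1, 1, 1, 1, 1, 1, 1, 1]; 45 cycles in total.
125 − 45 = 80 transpositions; sign(π) = (−1)^80 = +1.

+1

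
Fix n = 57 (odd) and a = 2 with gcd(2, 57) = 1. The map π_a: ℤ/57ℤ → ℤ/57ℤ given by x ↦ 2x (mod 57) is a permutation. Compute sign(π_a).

Orbit of 28 under x↦2x: [28, 56, 55, 53, 49, 41, 25]… (length divides ord_57(2)).
π_2 has 5 disjoint cycles with lengths [18, 18, 18, 2, 1] on {0,…,56}.
Σ(ℓ_i−1) = 57−5 = 52; sign = (−1)^52 = +1.

+1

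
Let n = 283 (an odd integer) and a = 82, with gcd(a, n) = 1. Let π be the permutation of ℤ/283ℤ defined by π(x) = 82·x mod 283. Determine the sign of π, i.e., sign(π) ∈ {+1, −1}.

Start at x=32: 32 → 77 → 88 → 141 → 242 → 34 → 241 → … (one orbit).
2 cycles of lengths [282, 1].
With 2 cycles on 283 points, sign = (−1)^{283−2} = -1.

-1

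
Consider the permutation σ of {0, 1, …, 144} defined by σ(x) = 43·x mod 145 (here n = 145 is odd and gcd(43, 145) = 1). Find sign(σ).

Orbit of 12 under x↦43x: [12, 81, 3, 129, 37, 141, 118]… (length divides ord_145(43)).
π_43 has 7 disjoint cycles with lengths [28, 28, 28, 28, 28, 4, 1] on {0,…,144}.
Σ(ℓ_i−1) = 145−7 = 138; sign = (−1)^138 = +1.

+1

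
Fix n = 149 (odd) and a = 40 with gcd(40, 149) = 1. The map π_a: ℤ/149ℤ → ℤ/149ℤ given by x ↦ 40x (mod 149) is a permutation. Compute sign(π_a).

Orbit of 81 under x↦40x: [81, 111, 119, 141, 127, 14, 113]… (length divides ord_149(40)).
Cycle type of π: 148 + 1; total 2 cycles.
n − c = 149 − 2 = 147; sign = (−1)^147 = -1.
Via Zolotarev, sign(π_{40}) = (40|149) = -1.

-1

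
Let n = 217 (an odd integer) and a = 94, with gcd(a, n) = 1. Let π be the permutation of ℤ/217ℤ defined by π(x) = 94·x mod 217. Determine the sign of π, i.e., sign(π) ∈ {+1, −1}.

Start at x=156: 156 → 125 → 32 → 187 → 1 → 94 → 156 (one orbit).
Cycle type of π: 6×31 + 1×31; total 62 cycles.
Σ(ℓ_i−1) = 217−62 = 155; sign = (−1)^155 = -1.
Via Zolotarev, sign(π_{94}) = (94|217) = -1.

-1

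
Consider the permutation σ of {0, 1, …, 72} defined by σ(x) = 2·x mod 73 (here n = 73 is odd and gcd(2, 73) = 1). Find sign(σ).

+1

Trace 8: π^k(8) = [8, 16, 32, 64, 55, 37, 1] for k=0..6.
Cycle type of π: 9×8 + 1; total 9 cycles.
9 cycles on 73: each ℓ→(−1)^(ℓ−1), product (−1)^64 = +1.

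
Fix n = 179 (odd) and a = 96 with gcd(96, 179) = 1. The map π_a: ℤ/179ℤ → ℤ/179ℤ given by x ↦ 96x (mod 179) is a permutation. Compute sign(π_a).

Start at x=80: 80 → 162 → 158 → 132 → 142 → 28 → 3 → … (one orbit).
Cycle lengths of π_96 on ℤ/179ℤ: [178, 1]; 2 cycles in total.
With 2 cycles on 179 points, sign = (−1)^{179−2} = -1.
The Jacobi symbol (96|179) = -1 (Zolotarev) agrees.

-1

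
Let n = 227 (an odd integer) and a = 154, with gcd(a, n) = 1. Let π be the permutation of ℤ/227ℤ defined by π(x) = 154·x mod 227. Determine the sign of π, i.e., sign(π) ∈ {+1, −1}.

-1

Trace 190: π^k(190) = [190, 204, 90, 13, 186, 42, 112] for k=0..6.
2 cycles of lengths [226, 1].
227 − 2 = 225 transpositions; sign(π) = (−1)^225 = -1.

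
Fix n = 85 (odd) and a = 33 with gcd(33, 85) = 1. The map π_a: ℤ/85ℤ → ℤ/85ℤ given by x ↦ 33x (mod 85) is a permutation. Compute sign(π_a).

-1

Orbit of 33 under x↦33x: [33, 69, 67, 1]… (length divides ord_85(33)).
π_33 has 26 disjoint cycles with lengths [4, 4, 4, 4, 4, 4, 4, 4, 4, 4, 4, 4, 4, 4, 4, 4, 4, 2, 2, 2, 2, 2, 2, 2, 2, 1] on {0,…,84}.
26 cycles on 85: each ℓ→(−1)^(ℓ−1), product (−1)^59 = -1.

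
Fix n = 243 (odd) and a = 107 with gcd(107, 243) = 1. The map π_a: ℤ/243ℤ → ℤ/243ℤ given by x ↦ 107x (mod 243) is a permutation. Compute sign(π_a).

-1

Trace 53: π^k(53) = [53, 82, 26, 109, 242, 136, 215] for k=0..6.
π_107 has 32 disjoint cycles with lengths [18, 18, 18, 18, 18, 18, 18, 18, 18, 6, 6, 6, 6, 6, 6, 6, 6, 6, 2, 2, 2, 2, 2, 2, 2, 2, 2, 2, 2, 2, 2, 1] on {0,…,242}.
n − c = 243 − 32 = 211; sign = (−1)^211 = -1.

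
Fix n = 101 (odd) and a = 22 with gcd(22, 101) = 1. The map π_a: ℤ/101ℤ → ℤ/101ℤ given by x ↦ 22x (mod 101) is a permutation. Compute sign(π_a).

Orbit of 96 under x↦22x: [96, 92, 4, 88, 17, 71, 47]… (length divides ord_101(22)).
π_22 has 3 disjoint cycles with lengths [50, 50, 1] on {0,…,100}.
Σ(ℓ_i−1) = 101−3 = 98; sign = (−1)^98 = +1.
Zolotarev: (22|101) = +1, matching the cycle-count sign.

+1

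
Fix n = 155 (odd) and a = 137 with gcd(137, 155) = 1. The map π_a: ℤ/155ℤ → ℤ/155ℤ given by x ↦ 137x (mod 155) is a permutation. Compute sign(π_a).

Orbit of 108 under x↦137x: [108, 71, 117, 64, 88, 121, 147]… (length divides ord_155(137)).
Decompose π into cycles: lengths [60, 60, 30, 4, 1] (5 cycles, including the fixed point 0).
n − c = 155 − 5 = 150; sign = (−1)^150 = +1.

+1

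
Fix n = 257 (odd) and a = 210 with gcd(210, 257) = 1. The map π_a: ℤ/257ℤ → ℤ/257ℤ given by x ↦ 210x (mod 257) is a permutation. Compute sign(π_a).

-1

Trace 24: π^k(24) = [24, 157, 74, 120, 14, 113, 86] for k=0..6.
2 cycles of lengths [256, 1].
With 2 cycles on 257 points, sign = (−1)^{257−2} = -1.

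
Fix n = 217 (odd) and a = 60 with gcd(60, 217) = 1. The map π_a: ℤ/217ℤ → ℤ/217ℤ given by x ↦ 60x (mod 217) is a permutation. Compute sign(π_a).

-1

Orbit of 116 under x↦60x: [116, 16, 92, 95, 58, 8, 46]… (length divides ord_217(60)).
Cycle type of π: 30×6 + 10×3 + 3×2 + 1; total 12 cycles.
With 12 cycles on 217 points, sign = (−1)^{217−12} = -1.
Zolotarev: (60|217) = -1, matching the cycle-count sign.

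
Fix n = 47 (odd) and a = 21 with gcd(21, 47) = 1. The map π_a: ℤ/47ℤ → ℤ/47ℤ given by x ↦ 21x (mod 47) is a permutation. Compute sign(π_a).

+1

Trace 21: π^k(21) = [21, 18, 2, 42, 36, 4, 37] for k=0..6.
Cycle type of π: 23×2 + 1; total 3 cycles.
sign(π) = (−1)^{n − #cycles} = (−1)^{47−3} = (−1)^44 = +1.
(21|47)_J = +1 (Zolotarev's lemma cross-check).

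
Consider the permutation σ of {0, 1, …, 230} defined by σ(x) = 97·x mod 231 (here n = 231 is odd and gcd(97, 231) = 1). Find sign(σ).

-1

Trace 64: π^k(64) = [64, 202, 190, 181, 1, 97, 169] for k=0..6.
36 cycles of lengths [10, 10, 10, 10, 10, 10, 10, 10, 10, 10, 10, 10, 10, 10, 10, 10, 10, 10, 5, 5, 5, 5, 5, 5, 2, 2, 2, 2, 2, 2, 2, 2, 2, 1, 1, 1].
sign(π) = (−1)^{n − #cycles} = (−1)^{231−36} = (−1)^195 = -1.
Check: (97/231) = -1 by Zolotarev.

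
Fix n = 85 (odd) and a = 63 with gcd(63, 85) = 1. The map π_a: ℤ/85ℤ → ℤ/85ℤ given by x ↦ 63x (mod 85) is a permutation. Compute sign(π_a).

+1

Start at x=9: 9 → 57 → 21 → 48 → 49 → 27 → 1 → … (one orbit).
7 cycles of lengths [16, 16, 16, 16, 16, 4, 1].
85 − 7 = 78 transpositions; sign(π) = (−1)^78 = +1.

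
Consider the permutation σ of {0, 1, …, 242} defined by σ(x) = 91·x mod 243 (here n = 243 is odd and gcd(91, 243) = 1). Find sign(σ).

+1

Start at x=64: 64 → 235 → 1 → 91 → 19 → 28 → 118 → … (one orbit).
Cycle lengths of π_91 on ℤ/243ℤ: [27, 27, 27, 27, 27, 27, 9, 9, 9, 9, 9, 9, 3, 3, 3, 3, 3, 3, 1, 1, 1, 1, 1, 1, 1, 1, 1]; 27 cycles in total.
sign(π) = (−1)^{n − #cycles} = (−1)^{243−27} = (−1)^216 = +1.
(91|243)_J = +1 (Zolotarev's lemma cross-check).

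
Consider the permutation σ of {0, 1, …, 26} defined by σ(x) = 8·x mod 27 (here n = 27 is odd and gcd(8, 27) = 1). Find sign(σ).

-1

Start at x=8: 8 → 10 → 26 → 19 → 17 → 1 → 8 (one orbit).
The orbit structure of x ↦ 8x mod 27: 8 orbits of sizes [6, 6, 6, 2, 2, 2, 2, 1].
n − c = 27 − 8 = 19; sign = (−1)^19 = -1.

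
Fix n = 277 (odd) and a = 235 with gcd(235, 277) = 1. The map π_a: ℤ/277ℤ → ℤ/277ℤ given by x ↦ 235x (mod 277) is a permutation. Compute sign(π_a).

Trace 73: π^k(73) = [73, 258, 244, 1, 235, 102, 148] for k=0..6.
Decompose π into cycles: lengths [92, 92, 92, 1] (4 cycles, including the fixed point 0).
4 cycles on 277: each ℓ→(−1)^(ℓ−1), product (−1)^273 = -1.
(235|277)_J = -1 (Zolotarev's lemma cross-check).

-1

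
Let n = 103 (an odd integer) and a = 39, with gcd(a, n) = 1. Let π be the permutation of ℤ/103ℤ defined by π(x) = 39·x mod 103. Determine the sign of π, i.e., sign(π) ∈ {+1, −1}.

Orbit of 8 under x↦39x: [8, 3, 14, 31, 76, 80, 30]… (length divides ord_103(39)).
π_39 has 4 disjoint cycles with lengths [34, 34, 34, 1] on {0,…,102}.
With 4 cycles on 103 points, sign = (−1)^{103−4} = -1.
The Jacobi symbol (39|103) = -1 (Zolotarev) agrees.

-1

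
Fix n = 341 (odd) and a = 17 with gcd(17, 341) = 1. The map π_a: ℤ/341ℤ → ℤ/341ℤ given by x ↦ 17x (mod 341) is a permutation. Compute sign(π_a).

+1

Orbit of 59 under x↦17x: [59, 321, 1, 17, 289, 139, 317]… (length divides ord_341(17)).
13 cycles of lengths [30, 30, 30, 30, 30, 30, 30, 30, 30, 30, 30, 10, 1].
341 − 13 = 328 transpositions; sign(π) = (−1)^328 = +1.
Check: (17/341) = +1 by Zolotarev.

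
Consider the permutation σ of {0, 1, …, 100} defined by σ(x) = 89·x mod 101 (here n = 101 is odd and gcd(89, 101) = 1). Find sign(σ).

Orbit of 94 under x↦89x: [94, 84, 2, 77, 86, 79, 62]… (length divides ord_101(89)).
2 cycles of lengths [100, 1].
sign(π) = (−1)^{n − #cycles} = (−1)^{101−2} = (−1)^99 = -1.
The Jacobi symbol (89|101) = -1 (Zolotarev) agrees.

-1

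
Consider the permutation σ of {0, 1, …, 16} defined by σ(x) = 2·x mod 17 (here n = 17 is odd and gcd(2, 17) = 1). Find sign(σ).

Trace 15: π^k(15) = [15, 13, 9, 1, 2, 4, 8] for k=0..6.
3 cycles of lengths [8, 8, 1].
3 cycles on 17: each ℓ→(−1)^(ℓ−1), product (−1)^14 = +1.
Via Zolotarev, sign(π_{2}) = (2|17) = +1.

+1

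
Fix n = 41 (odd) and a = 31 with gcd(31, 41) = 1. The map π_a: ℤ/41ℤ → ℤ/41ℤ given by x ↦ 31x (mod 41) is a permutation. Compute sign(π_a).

+1

Trace 18: π^k(18) = [18, 25, 37, 40, 10, 23, 16] for k=0..6.
The orbit structure of x ↦ 31x mod 41: 5 orbits of sizes [10, 10, 10, 10, 1].
5 cycles on 41: each ℓ→(−1)^(ℓ−1), product (−1)^36 = +1.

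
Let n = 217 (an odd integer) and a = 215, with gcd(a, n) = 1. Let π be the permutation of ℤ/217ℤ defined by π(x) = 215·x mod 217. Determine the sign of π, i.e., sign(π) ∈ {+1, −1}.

Start at x=27: 27 → 163 → 108 → 1 → 215 → 4 → 209 → … (one orbit).
Decompose π into cycles: lengths [30, 30, 30, 30, 30, 30, 10, 10, 10, 6, 1] (11 cycles, including the fixed point 0).
217 − 11 = 206 transpositions; sign(π) = (−1)^206 = +1.

+1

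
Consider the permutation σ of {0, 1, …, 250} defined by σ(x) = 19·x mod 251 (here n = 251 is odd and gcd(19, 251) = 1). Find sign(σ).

Start at x=250: 250 → 232 → 141 → 169 → 199 → 16 → 53 → … (one orbit).
Cycle type of π: 250 + 1; total 2 cycles.
2 cycles on 251: each ℓ→(−1)^(ℓ−1), product (−1)^249 = -1.
The Jacobi symbol (19|251) = -1 (Zolotarev) agrees.

-1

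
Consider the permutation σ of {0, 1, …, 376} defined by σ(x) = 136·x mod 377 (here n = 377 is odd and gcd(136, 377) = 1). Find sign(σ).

Start at x=123: 123 → 140 → 190 → 204 → 223 → 168 → 228 → … (one orbit).
Decompose π into cycles: lengths [84, 84, 84, 84, 12, 7, 7, 7, 7, 1] (10 cycles, including the fixed point 0).
Σ(ℓ_i−1) = 377−10 = 367; sign = (−1)^367 = -1.
Check: (136/377) = -1 by Zolotarev.

-1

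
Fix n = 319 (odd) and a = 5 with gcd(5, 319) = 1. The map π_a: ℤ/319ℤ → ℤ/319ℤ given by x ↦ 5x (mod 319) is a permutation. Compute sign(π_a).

+1

Start at x=225: 225 → 168 → 202 → 53 → 265 → 49 → 245 → … (one orbit).
Decompose π into cycles: lengths [70, 70, 70, 70, 14, 14, 5, 5, 1] (9 cycles, including the fixed point 0).
Σ(ℓ_i−1) = 319−9 = 310; sign = (−1)^310 = +1.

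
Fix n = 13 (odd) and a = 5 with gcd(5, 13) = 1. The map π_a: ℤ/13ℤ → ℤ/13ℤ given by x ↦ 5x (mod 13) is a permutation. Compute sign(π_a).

Start at x=5: 5 → 12 → 8 → 1 → 5 (one orbit).
The orbit structure of x ↦ 5x mod 13: 4 orbits of sizes [4, 4, 4, 1].
Σ(ℓ_i−1) = 13−4 = 9; sign = (−1)^9 = -1.
Via Zolotarev, sign(π_{5}) = (5|13) = -1.

-1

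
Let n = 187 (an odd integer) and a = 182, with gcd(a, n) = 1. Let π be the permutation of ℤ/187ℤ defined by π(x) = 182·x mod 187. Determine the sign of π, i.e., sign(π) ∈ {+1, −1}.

Start at x=185: 185 → 10 → 137 → 63 → 59 → 79 → 166 → … (one orbit).
Decompose π into cycles: lengths [80, 80, 16, 10, 1] (5 cycles, including the fixed point 0).
Σ(ℓ_i−1) = 187−5 = 182; sign = (−1)^182 = +1.
Via Zolotarev, sign(π_{182}) = (182|187) = +1.

+1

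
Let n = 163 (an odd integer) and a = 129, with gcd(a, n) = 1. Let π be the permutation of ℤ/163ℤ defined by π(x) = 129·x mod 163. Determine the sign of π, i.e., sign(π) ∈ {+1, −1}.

-1

Start at x=9: 9 → 20 → 135 → 137 → 69 → 99 → 57 → … (one orbit).
Decompose π into cycles: lengths [162, 1] (2 cycles, including the fixed point 0).
With 2 cycles on 163 points, sign = (−1)^{163−2} = -1.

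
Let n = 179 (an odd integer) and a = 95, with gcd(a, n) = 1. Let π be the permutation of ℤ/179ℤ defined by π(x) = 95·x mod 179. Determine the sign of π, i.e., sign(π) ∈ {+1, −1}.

Orbit of 149 under x↦95x: [149, 14, 77, 155, 47, 169, 124]… (length divides ord_179(95)).
Cycle type of π: 89×2 + 1; total 3 cycles.
n − c = 179 − 3 = 176; sign = (−1)^176 = +1.
(95|179)_J = +1 (Zolotarev's lemma cross-check).

+1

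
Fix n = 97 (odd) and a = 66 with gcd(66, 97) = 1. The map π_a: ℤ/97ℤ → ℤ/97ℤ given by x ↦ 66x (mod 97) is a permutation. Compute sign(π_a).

Orbit of 94 under x↦66x: [94, 93, 27, 36, 48, 64, 53]… (length divides ord_97(66)).
Decompose π into cycles: lengths [48, 48, 1] (3 cycles, including the fixed point 0).
3 cycles on 97: each ℓ→(−1)^(ℓ−1), product (−1)^94 = +1.

+1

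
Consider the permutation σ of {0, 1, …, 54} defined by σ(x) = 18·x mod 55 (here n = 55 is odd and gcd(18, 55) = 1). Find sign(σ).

+1

Trace 7: π^k(7) = [7, 16, 13, 14, 32, 26, 28] for k=0..6.
5 cycles of lengths [20, 20, 10, 4, 1].
Σ(ℓ_i−1) = 55−5 = 50; sign = (−1)^50 = +1.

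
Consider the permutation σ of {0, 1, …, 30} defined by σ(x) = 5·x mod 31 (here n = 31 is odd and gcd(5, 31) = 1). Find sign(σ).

+1

Start at x=1: 1 → 5 → 25 → 1 (one orbit).
π_5 has 11 disjoint cycles with lengths [3, 3, 3, 3, 3, 3, 3, 3, 3, 3, 1] on {0,…,30}.
sign(π) = (−1)^{n − #cycles} = (−1)^{31−11} = (−1)^20 = +1.
Via Zolotarev, sign(π_{5}) = (5|31) = +1.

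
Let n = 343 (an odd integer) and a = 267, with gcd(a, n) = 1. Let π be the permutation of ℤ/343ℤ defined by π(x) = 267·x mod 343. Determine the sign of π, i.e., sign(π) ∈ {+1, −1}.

Start at x=197: 197 → 120 → 141 → 260 → 134 → 106 → 176 → … (one orbit).
Cycle lengths of π_267 on ℤ/343ℤ: [49, 49, 49, 49, 49, 49, 7, 7, 7, 7, 7, 7, 1, 1, 1, 1, 1, 1, 1]; 19 cycles in total.
19 cycles on 343: each ℓ→(−1)^(ℓ−1), product (−1)^324 = +1.

+1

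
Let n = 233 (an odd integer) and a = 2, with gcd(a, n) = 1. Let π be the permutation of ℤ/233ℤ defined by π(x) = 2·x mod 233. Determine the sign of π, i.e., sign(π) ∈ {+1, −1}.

+1

Start at x=184: 184 → 135 → 37 → 74 → 148 → 63 → 126 → … (one orbit).
The orbit structure of x ↦ 2x mod 233: 9 orbits of sizes [29, 29, 29, 29, 29, 29, 29, 29, 1].
sign(π) = (−1)^{n − #cycles} = (−1)^{233−9} = (−1)^224 = +1.
Zolotarev: (2|233) = +1, matching the cycle-count sign.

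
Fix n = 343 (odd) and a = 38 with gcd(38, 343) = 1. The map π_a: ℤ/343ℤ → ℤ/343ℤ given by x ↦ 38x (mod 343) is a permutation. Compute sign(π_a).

Orbit of 261 under x↦38x: [261, 314, 270, 313, 232, 241, 240]… (length divides ord_343(38)).
Decompose π into cycles: lengths [294, 42, 6, 1] (4 cycles, including the fixed point 0).
4 cycles on 343: each ℓ→(−1)^(ℓ−1), product (−1)^339 = -1.
The Jacobi symbol (38|343) = -1 (Zolotarev) agrees.

-1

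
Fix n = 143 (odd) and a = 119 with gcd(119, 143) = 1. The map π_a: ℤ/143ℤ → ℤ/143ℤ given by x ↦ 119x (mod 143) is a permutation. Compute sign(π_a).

-1

Start at x=15: 15 → 69 → 60 → 133 → 97 → 103 → 102 → … (one orbit).
Decompose π into cycles: lengths [60, 60, 12, 5, 5, 1] (6 cycles, including the fixed point 0).
With 6 cycles on 143 points, sign = (−1)^{143−6} = -1.
Zolotarev: (119|143) = -1, matching the cycle-count sign.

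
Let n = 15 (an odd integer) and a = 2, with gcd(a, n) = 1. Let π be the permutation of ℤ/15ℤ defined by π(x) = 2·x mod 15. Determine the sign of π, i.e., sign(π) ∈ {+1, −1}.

+1

Start at x=1: 1 → 2 → 4 → 8 → 1 (one orbit).
Decompose π into cycles: lengths [4, 4, 4, 2, 1] (5 cycles, including the fixed point 0).
sign(π) = (−1)^{n − #cycles} = (−1)^{15−5} = (−1)^10 = +1.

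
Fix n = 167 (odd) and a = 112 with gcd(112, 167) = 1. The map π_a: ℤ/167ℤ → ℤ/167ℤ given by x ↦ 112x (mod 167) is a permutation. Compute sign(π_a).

+1

Orbit of 152 under x↦112x: [152, 157, 49, 144, 96, 64, 154]… (length divides ord_167(112)).
Decompose π into cycles: lengths [83, 83, 1] (3 cycles, including the fixed point 0).
With 3 cycles on 167 points, sign = (−1)^{167−3} = +1.
Via Zolotarev, sign(π_{112}) = (112|167) = +1.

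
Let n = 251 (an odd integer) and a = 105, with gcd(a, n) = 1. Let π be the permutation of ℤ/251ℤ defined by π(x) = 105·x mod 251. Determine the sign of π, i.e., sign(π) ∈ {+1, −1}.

Trace 65: π^k(65) = [65, 48, 20, 92, 122, 9, 192] for k=0..6.
Cycle type of π: 125×2 + 1; total 3 cycles.
3 cycles on 251: each ℓ→(−1)^(ℓ−1), product (−1)^248 = +1.

+1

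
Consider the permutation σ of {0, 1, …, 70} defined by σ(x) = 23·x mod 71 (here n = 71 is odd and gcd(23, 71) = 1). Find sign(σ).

Trace 39: π^k(39) = [39, 45, 41, 20, 34, 1, 23] for k=0..6.
Decompose π into cycles: lengths [14, 14, 14, 14, 14, 1] (6 cycles, including the fixed point 0).
Σ(ℓ_i−1) = 71−6 = 65; sign = (−1)^65 = -1.

-1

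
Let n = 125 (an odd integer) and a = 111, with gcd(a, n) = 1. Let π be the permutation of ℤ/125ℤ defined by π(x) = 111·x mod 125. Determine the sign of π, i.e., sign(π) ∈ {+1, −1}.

+1

Trace 31: π^k(31) = [31, 66, 76, 61, 21, 81, 116] for k=0..6.
π_111 has 13 disjoint cycles with lengths [25, 25, 25, 25, 5, 5, 5, 5, 1, 1, 1, 1, 1] on {0,…,124}.
n − c = 125 − 13 = 112; sign = (−1)^112 = +1.
(111|125)_J = +1 (Zolotarev's lemma cross-check).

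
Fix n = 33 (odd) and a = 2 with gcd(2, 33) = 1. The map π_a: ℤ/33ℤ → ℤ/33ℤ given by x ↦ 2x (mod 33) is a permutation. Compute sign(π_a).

+1

Orbit of 17 under x↦2x: [17, 1, 2, 4, 8, 16, 32]… (length divides ord_33(2)).
Decompose π into cycles: lengths [10, 10, 10, 2, 1] (5 cycles, including the fixed point 0).
5 cycles on 33: each ℓ→(−1)^(ℓ−1), product (−1)^28 = +1.
Check: (2/33) = +1 by Zolotarev.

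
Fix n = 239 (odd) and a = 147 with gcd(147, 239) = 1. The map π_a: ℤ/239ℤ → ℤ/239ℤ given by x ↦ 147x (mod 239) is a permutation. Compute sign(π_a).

+1

Start at x=31: 31 → 16 → 201 → 150 → 62 → 32 → 163 → … (one orbit).
Cycle type of π: 119×2 + 1; total 3 cycles.
3 cycles on 239: each ℓ→(−1)^(ℓ−1), product (−1)^236 = +1.
The Jacobi symbol (147|239) = +1 (Zolotarev) agrees.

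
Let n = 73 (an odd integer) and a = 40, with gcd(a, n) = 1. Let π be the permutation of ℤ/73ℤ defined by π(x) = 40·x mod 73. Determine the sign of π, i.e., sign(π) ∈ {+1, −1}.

Start at x=65: 65 → 45 → 48 → 22 → 4 → 14 → 49 → … (one orbit).
2 cycles of lengths [72, 1].
2 cycles on 73: each ℓ→(−1)^(ℓ−1), product (−1)^71 = -1.

-1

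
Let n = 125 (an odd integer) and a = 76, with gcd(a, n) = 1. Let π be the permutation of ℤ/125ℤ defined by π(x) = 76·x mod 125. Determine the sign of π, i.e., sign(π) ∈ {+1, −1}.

+1

Start at x=76: 76 → 26 → 101 → 51 → 1 → 76 (one orbit).
45 cycles of lengths [5, 5, 5, 5, 5, 5, 5, 5, 5, 5, 5, 5, 5, 5, 5, 5, 5, 5, 5, 5, 1, 1, 1, 1, 1, 1, 1, 1, 1, 1, 1, 1, 1, 1, 1, 1, 1, 1, 1, 1, 1, 1, 1, 1, 1].
With 45 cycles on 125 points, sign = (−1)^{125−45} = +1.
Zolotarev: (76|125) = +1, matching the cycle-count sign.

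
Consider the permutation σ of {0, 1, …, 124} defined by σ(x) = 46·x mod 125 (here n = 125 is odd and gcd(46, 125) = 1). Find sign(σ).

Orbit of 41 under x↦46x: [41, 11, 6, 26, 71, 16, 111]… (length divides ord_125(46)).
π_46 has 13 disjoint cycles with lengths [25, 25, 25, 25, 5, 5, 5, 5, 1, 1, 1, 1, 1] on {0,…,124}.
13 cycles on 125: each ℓ→(−1)^(ℓ−1), product (−1)^112 = +1.

+1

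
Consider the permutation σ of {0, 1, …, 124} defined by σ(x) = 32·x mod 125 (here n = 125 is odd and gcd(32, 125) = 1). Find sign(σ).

Start at x=49: 49 → 68 → 51 → 7 → 99 → 43 → 1 → … (one orbit).
π_32 has 12 disjoint cycles with lengths [20, 20, 20, 20, 20, 4, 4, 4, 4, 4, 4, 1] on {0,…,124}.
125 − 12 = 113 transpositions; sign(π) = (−1)^113 = -1.

-1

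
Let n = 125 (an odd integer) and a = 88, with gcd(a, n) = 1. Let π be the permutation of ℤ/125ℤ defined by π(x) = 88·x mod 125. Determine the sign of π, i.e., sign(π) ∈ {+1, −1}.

Orbit of 117 under x↦88x: [117, 46, 48, 99, 87, 31, 103]… (length divides ord_125(88)).
Cycle type of π: 100 + 20 + 4 + 1; total 4 cycles.
125 − 4 = 121 transpositions; sign(π) = (−1)^121 = -1.

-1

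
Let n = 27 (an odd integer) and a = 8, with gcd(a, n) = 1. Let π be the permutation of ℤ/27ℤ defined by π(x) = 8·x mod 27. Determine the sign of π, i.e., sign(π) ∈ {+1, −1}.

-1

Orbit of 19 under x↦8x: [19, 17, 1, 8, 10, 26]… (length divides ord_27(8)).
π_8 has 8 disjoint cycles with lengths [6, 6, 6, 2, 2, 2, 2, 1] on {0,…,26}.
With 8 cycles on 27 points, sign = (−1)^{27−8} = -1.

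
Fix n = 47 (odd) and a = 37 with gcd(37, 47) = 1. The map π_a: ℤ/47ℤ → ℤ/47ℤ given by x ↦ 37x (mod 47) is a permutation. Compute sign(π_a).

+1

Start at x=37: 37 → 6 → 34 → 36 → 16 → 28 → 2 → … (one orbit).
The orbit structure of x ↦ 37x mod 47: 3 orbits of sizes [23, 23, 1].
Σ(ℓ_i−1) = 47−3 = 44; sign = (−1)^44 = +1.
Zolotarev: (37|47) = +1, matching the cycle-count sign.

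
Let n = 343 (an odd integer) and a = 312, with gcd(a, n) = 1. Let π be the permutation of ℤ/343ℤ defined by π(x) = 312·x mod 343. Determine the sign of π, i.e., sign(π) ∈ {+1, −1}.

+1

Orbit of 295 under x↦312x: [295, 116, 177, 1, 312, 275, 50]… (length divides ord_343(312)).
The orbit structure of x ↦ 312x mod 343: 31 orbits of sizes [21, 21, 21, 21, 21, 21, 21, 21, 21, 21, 21, 21, 21, 21, 3, 3, 3, 3, 3, 3, 3, 3, 3, 3, 3, 3, 3, 3, 3, 3, 1].
Σ(ℓ_i−1) = 343−31 = 312; sign = (−1)^312 = +1.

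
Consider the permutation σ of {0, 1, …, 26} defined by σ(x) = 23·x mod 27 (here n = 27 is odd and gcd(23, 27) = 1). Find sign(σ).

-1

Trace 25: π^k(25) = [25, 8, 22, 20, 1, 23, 16] for k=0..6.
4 cycles of lengths [18, 6, 2, 1].
With 4 cycles on 27 points, sign = (−1)^{27−4} = -1.
Via Zolotarev, sign(π_{23}) = (23|27) = -1.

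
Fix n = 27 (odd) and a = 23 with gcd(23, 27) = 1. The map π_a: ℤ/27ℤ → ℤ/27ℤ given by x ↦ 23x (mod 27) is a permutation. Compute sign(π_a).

-1

Start at x=25: 25 → 8 → 22 → 20 → 1 → 23 → 16 → … (one orbit).
π_23 has 4 disjoint cycles with lengths [18, 6, 2, 1] on {0,…,26}.
Σ(ℓ_i−1) = 27−4 = 23; sign = (−1)^23 = -1.
Zolotarev: (23|27) = -1, matching the cycle-count sign.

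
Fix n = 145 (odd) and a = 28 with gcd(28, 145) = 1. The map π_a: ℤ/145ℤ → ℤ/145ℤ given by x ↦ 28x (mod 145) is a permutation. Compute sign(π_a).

Start at x=1: 1 → 28 → 59 → 57 → 1 (one orbit).
π_28 has 44 disjoint cycles with lengths [4, 4, 4, 4, 4, 4, 4, 4, 4, 4, 4, 4, 4, 4, 4, 4, 4, 4, 4, 4, 4, 4, 4, 4, 4, 4, 4, 4, 4, 2, 2, 2, 2, 2, 2, 2, 2, 2, 2, 2, 2, 2, 2, 1] on {0,…,144}.
With 44 cycles on 145 points, sign = (−1)^{145−44} = -1.

-1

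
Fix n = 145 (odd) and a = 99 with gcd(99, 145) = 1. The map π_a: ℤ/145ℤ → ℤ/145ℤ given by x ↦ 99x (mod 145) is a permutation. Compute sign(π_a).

Orbit of 86 under x↦99x: [86, 104, 1, 99]… (length divides ord_145(99)).
The orbit structure of x ↦ 99x mod 145: 38 orbits of sizes [4, 4, 4, 4, 4, 4, 4, 4, 4, 4, 4, 4, 4, 4, 4, 4, 4, 4, 4, 4, 4, 4, 4, 4, 4, 4, 4, 4, 4, 4, 4, 4, 4, 4, 4, 2, 2, 1].
n − c = 145 − 38 = 107; sign = (−1)^107 = -1.
Via Zolotarev, sign(π_{99}) = (99|145) = -1.

-1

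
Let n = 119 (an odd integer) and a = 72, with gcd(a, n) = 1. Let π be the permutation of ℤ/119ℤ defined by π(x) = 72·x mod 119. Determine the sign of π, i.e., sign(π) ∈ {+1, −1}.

+1

Orbit of 16 under x↦72x: [16, 81, 1, 72, 67, 64, 86]… (length divides ord_119(72)).
π_72 has 15 disjoint cycles with lengths [12, 12, 12, 12, 12, 12, 12, 12, 4, 4, 4, 4, 3, 3, 1] on {0,…,118}.
Σ(ℓ_i−1) = 119−15 = 104; sign = (−1)^104 = +1.
(72|119)_J = +1 (Zolotarev's lemma cross-check).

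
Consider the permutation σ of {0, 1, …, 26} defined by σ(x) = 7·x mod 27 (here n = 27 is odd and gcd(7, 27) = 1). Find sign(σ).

+1

Orbit of 13 under x↦7x: [13, 10, 16, 4, 1, 7, 22]… (length divides ord_27(7)).
The orbit structure of x ↦ 7x mod 27: 7 orbits of sizes [9, 9, 3, 3, 1, 1, 1].
n − c = 27 − 7 = 20; sign = (−1)^20 = +1.
(7|27)_J = +1 (Zolotarev's lemma cross-check).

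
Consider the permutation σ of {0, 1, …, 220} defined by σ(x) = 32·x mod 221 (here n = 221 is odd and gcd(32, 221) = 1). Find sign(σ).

Orbit of 16 under x↦32x: [16, 70, 30, 76, 1, 32, 140]… (length divides ord_221(32)).
12 cycles of lengths [24, 24, 24, 24, 24, 24, 24, 24, 12, 8, 8, 1].
Σ(ℓ_i−1) = 221−12 = 209; sign = (−1)^209 = -1.
Zolotarev: (32|221) = -1, matching the cycle-count sign.

-1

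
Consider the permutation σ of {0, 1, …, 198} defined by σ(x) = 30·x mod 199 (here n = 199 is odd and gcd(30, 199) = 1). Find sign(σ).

Trace 5: π^k(5) = [5, 150, 122, 78, 151, 152, 182] for k=0..6.
2 cycles of lengths [198, 1].
sign(π) = (−1)^{n − #cycles} = (−1)^{199−2} = (−1)^197 = -1.
Check: (30/199) = -1 by Zolotarev.

-1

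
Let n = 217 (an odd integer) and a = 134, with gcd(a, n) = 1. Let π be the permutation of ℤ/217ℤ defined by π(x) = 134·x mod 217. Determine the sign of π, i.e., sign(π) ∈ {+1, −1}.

Orbit of 50 under x↦134x: [50, 190, 71, 183, 1, 134, 162]… (length divides ord_217(134)).
Cycle lengths of π_134 on ℤ/217ℤ: [15, 15, 15, 15, 15, 15, 15, 15, 15, 15, 15, 15, 15, 15, 1, 1, 1, 1, 1, 1, 1]; 21 cycles in total.
sign(π) = (−1)^{n − #cycles} = (−1)^{217−21} = (−1)^196 = +1.

+1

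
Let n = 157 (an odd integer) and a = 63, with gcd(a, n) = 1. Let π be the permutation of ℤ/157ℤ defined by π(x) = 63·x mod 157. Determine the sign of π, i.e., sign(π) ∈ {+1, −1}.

Start at x=27: 27 → 131 → 89 → 112 → 148 → 61 → 75 → … (one orbit).
Cycle type of π: 156 + 1; total 2 cycles.
With 2 cycles on 157 points, sign = (−1)^{157−2} = -1.
The Jacobi symbol (63|157) = -1 (Zolotarev) agrees.

-1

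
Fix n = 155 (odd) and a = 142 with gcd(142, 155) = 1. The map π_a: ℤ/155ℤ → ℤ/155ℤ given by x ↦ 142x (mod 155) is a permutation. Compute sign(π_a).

Trace 72: π^k(72) = [72, 149, 78, 71, 7, 64, 98] for k=0..6.
The orbit structure of x ↦ 142x mod 155: 6 orbits of sizes [60, 60, 15, 15, 4, 1].
sign(π) = (−1)^{n − #cycles} = (−1)^{155−6} = (−1)^149 = -1.
Zolotarev: (142|155) = -1, matching the cycle-count sign.

-1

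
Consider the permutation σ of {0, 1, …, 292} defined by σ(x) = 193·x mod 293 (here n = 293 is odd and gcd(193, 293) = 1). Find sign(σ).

Trace 178: π^k(178) = [178, 73, 25, 137, 71, 225, 61] for k=0..6.
3 cycles of lengths [146, 146, 1].
293 − 3 = 290 transpositions; sign(π) = (−1)^290 = +1.

+1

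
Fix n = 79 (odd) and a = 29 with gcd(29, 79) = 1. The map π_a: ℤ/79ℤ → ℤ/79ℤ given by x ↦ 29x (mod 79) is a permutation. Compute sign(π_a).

Start at x=60: 60 → 2 → 58 → 23 → 35 → 67 → 47 → … (one orbit).
The orbit structure of x ↦ 29x mod 79: 2 orbits of sizes [78, 1].
Σ(ℓ_i−1) = 79−2 = 77; sign = (−1)^77 = -1.

-1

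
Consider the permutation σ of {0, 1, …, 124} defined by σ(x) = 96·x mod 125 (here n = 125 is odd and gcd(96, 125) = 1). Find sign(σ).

+1

Orbit of 41 under x↦96x: [41, 61, 106, 51, 21, 16, 36]… (length divides ord_125(96)).
Decompose π into cycles: lengths [25, 25, 25, 25, 5, 5, 5, 5, 1, 1, 1, 1, 1] (13 cycles, including the fixed point 0).
Σ(ℓ_i−1) = 125−13 = 112; sign = (−1)^112 = +1.
Via Zolotarev, sign(π_{96}) = (96|125) = +1.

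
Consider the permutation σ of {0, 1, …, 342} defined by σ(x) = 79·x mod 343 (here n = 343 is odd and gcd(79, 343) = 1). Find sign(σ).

+1

Orbit of 275 under x↦79x: [275, 116, 246, 226, 18, 50, 177]… (length divides ord_343(79)).
π_79 has 31 disjoint cycles with lengths [21, 21, 21, 21, 21, 21, 21, 21, 21, 21, 21, 21, 21, 21, 3, 3, 3, 3, 3, 3, 3, 3, 3, 3, 3, 3, 3, 3, 3, 3, 1] on {0,…,342}.
343 − 31 = 312 transpositions; sign(π) = (−1)^312 = +1.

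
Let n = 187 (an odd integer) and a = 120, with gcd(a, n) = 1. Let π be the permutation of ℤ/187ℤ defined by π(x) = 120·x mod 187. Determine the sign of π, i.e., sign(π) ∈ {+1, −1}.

-1

Trace 1: π^k(1) = [1, 120] for k=0..1.
The orbit structure of x ↦ 120x mod 187: 102 orbits of sizes [2, 2, 2, 2, 2, 2, 2, 2, 2, 2, 2, 2, 2, 2, 2, 2, 2, 2, 2, 2, 2, 2, 2, 2, 2, 2, 2, 2, 2, 2, 2, 2, 2, 2, 2, 2, 2, 2, 2, 2, 2, 2, 2, 2, 2, 2, 2, 2, 2, 2, 2, 2, 2, 2, 2, 2, 2, 2, 2, 2, 2, 2, 2, 2, 2, 2, 2, 2, 2, 2, 2, 2, 2, 2, 2, 2, 2, 2, 2, 2, 2, 2, 2, 2, 2, 1, 1, 1, 1, 1, 1, 1, 1, 1, 1, 1, 1, 1, 1, 1, 1, 1].
102 cycles on 187: each ℓ→(−1)^(ℓ−1), product (−1)^85 = -1.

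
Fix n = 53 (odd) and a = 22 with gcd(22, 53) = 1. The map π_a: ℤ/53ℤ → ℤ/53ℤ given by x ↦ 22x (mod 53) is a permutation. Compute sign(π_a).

Orbit of 38 under x↦22x: [38, 41, 1, 22, 7, 48, 49]… (length divides ord_53(22)).
Decompose π into cycles: lengths [52, 1] (2 cycles, including the fixed point 0).
53 − 2 = 51 transpositions; sign(π) = (−1)^51 = -1.

-1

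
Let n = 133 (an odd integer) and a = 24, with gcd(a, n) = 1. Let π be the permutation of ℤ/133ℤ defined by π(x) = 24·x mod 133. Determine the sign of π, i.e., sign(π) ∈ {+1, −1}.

-1

Trace 74: π^k(74) = [74, 47, 64, 73, 23, 20, 81] for k=0..6.
Cycle type of π: 18×6 + 9×2 + 6 + 1; total 10 cycles.
133 − 10 = 123 transpositions; sign(π) = (−1)^123 = -1.
Zolotarev: (24|133) = -1, matching the cycle-count sign.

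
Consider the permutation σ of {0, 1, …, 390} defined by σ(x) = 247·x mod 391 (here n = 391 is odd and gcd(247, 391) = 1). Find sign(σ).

-1

Trace 212: π^k(212) = [212, 361, 19, 1, 247, 13, 83] for k=0..6.
The orbit structure of x ↦ 247x mod 391: 8 orbits of sizes [88, 88, 88, 88, 22, 8, 8, 1].
n − c = 391 − 8 = 383; sign = (−1)^383 = -1.
(247|391)_J = -1 (Zolotarev's lemma cross-check).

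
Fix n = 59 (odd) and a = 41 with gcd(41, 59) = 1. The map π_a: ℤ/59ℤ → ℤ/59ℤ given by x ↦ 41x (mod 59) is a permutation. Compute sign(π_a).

+1

Start at x=41: 41 → 29 → 9 → 15 → 25 → 22 → 17 → … (one orbit).
Cycle lengths of π_41 on ℤ/59ℤ: [29, 29, 1]; 3 cycles in total.
Σ(ℓ_i−1) = 59−3 = 56; sign = (−1)^56 = +1.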